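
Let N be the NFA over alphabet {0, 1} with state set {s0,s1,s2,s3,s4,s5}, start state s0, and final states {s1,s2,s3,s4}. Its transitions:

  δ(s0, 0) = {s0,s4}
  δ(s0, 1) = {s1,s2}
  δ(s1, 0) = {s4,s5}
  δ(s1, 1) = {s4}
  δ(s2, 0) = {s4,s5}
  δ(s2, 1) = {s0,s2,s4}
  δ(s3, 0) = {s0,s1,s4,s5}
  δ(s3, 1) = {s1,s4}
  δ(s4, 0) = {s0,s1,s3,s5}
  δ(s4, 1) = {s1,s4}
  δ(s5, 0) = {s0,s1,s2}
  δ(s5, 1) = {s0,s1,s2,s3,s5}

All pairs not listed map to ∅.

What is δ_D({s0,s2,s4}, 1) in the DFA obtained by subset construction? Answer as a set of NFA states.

{s0,s1,s2,s4}

δ(s0,1) = {s1,s2}; δ(s2,1) = {s0,s2,s4}; δ(s4,1) = {s1,s4}.
Union: {s0,s1,s2,s4}.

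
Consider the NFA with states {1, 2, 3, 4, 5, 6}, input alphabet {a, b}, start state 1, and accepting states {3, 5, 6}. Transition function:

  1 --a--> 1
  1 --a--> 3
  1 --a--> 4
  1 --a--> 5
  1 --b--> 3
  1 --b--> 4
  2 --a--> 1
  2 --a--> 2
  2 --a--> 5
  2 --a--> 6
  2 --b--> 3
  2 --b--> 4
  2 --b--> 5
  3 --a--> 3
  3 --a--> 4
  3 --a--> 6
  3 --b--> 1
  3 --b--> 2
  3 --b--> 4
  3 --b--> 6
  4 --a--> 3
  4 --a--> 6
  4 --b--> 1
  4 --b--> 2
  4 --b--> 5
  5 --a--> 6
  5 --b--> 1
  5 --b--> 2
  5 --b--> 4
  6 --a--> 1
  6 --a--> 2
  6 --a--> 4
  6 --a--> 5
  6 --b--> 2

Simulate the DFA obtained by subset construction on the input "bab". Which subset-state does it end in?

{1, 2, 4, 5, 6}

Start: {1}.
δ(1,b) = {3, 4}.
Union: {3, 4}.
After b: {3, 4}.
δ(3,a) = {3, 4, 6}; δ(4,a) = {3, 6}.
Union: {3, 4, 6}.
After a: {3, 4, 6}.
δ(3,b) = {1, 2, 4, 6}; δ(4,b) = {1, 2, 5}; δ(6,b) = {2}.
Union: {1, 2, 4, 5, 6}.
After b: {1, 2, 4, 5, 6}.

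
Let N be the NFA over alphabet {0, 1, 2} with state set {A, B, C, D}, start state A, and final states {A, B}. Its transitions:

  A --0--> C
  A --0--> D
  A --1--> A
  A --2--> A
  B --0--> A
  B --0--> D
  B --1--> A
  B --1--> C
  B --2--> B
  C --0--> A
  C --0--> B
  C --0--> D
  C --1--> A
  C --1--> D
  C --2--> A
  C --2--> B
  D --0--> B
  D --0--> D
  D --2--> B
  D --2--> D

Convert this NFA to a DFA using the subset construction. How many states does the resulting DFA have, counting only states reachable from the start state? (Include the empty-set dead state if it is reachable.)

9

Start state of the DFA: {A}.
{A} --0--> {C, D}  [new]
{A} --1--> {A}  [seen]
{A} --2--> {A}  [seen]
{C, D} --0--> {A, B, D}  [new]
{C, D} --1--> {A, D}  [new]
{C, D} --2--> {A, B, D}  [seen]
{A, B, D} --0--> {A, B, C, D}  [new]
{A, B, D} --1--> {A, C}  [new]
{A, B, D} --2--> {A, B, D}  [seen]
{A, D} --0--> {B, C, D}  [new]
{A, D} --1--> {A}  [seen]
{A, D} --2--> {A, B, D}  [seen]
{A, B, C, D} --0--> {A, B, C, D}  [seen]
{A, B, C, D} --1--> {A, C, D}  [new]
{A, B, C, D} --2--> {A, B, D}  [seen]
{A, C} --0--> {A, B, C, D}  [seen]
{A, C} --1--> {A, D}  [seen]
{A, C} --2--> {A, B}  [new]
{B, C, D} --0--> {A, B, D}  [seen]
{B, C, D} --1--> {A, C, D}  [seen]
{B, C, D} --2--> {A, B, D}  [seen]
{A, C, D} --0--> {A, B, C, D}  [seen]
{A, C, D} --1--> {A, D}  [seen]
{A, C, D} --2--> {A, B, D}  [seen]
{A, B} --0--> {A, C, D}  [seen]
{A, B} --1--> {A, C}  [seen]
{A, B} --2--> {A, B}  [seen]
Reachable DFA states: {A}, {C, D}, {A, B, D}, {A, D}, {A, B, C, D}, {A, C}, {B, C, D}, {A, C, D}, {A, B}.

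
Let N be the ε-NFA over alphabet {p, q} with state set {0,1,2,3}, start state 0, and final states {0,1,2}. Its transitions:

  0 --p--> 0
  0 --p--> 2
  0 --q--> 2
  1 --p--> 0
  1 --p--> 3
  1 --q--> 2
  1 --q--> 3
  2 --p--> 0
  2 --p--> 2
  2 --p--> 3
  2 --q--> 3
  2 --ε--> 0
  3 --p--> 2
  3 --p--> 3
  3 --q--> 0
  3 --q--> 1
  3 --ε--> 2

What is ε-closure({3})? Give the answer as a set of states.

{0,2,3}

Begin with {3}.
3 →ε {2}; add 2.
2 →ε {0}; add 0.
ε-closure = {0,2,3}.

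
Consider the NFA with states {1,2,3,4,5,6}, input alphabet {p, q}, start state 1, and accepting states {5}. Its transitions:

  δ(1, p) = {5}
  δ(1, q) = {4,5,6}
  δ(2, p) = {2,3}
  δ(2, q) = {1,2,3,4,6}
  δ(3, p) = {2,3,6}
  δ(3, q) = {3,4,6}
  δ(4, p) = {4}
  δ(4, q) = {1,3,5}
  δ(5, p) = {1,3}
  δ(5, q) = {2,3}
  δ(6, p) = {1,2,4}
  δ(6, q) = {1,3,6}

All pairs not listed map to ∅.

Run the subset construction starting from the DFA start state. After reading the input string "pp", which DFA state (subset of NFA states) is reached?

{1,3}

Start: {1}.
δ(1,p) = {5}.
Union: {5}.
After p: {5}.
δ(5,p) = {1,3}.
Union: {1,3}.
After p: {1,3}.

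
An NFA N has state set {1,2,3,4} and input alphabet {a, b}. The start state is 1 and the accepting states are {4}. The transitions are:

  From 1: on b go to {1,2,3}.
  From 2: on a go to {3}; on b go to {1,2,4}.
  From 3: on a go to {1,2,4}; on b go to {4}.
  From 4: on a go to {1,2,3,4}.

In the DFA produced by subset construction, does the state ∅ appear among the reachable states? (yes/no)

Start state of the DFA: {1}.
{1} --a--> ∅  [new]
{1} --b--> {1,2,3}  [new]
∅ --a--> ∅  [seen]
∅ --b--> ∅  [seen]
{1,2,3} --a--> {1,2,3,4}  [new]
{1,2,3} --b--> {1,2,3,4}  [seen]
{1,2,3,4} --a--> {1,2,3,4}  [seen]
{1,2,3,4} --b--> {1,2,3,4}  [seen]
Reachable DFA states: {1}, ∅, {1,2,3}, {1,2,3,4}.
∅ is among them.

yes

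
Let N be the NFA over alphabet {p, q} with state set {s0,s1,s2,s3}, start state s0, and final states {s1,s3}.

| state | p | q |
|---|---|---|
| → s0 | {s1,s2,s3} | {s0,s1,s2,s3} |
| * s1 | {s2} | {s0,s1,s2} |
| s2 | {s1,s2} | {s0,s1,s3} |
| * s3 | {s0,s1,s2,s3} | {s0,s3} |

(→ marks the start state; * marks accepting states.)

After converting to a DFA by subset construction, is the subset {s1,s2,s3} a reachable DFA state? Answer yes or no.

Start state of the DFA: {s0}.
{s0} --p--> {s1,s2,s3}  [new]
{s0} --q--> {s0,s1,s2,s3}  [new]
{s1,s2,s3} --p--> {s0,s1,s2,s3}  [seen]
{s1,s2,s3} --q--> {s0,s1,s2,s3}  [seen]
{s0,s1,s2,s3} --p--> {s0,s1,s2,s3}  [seen]
{s0,s1,s2,s3} --q--> {s0,s1,s2,s3}  [seen]
Reachable DFA states: {s0}, {s1,s2,s3}, {s0,s1,s2,s3}.
{s1,s2,s3} is among them.

yes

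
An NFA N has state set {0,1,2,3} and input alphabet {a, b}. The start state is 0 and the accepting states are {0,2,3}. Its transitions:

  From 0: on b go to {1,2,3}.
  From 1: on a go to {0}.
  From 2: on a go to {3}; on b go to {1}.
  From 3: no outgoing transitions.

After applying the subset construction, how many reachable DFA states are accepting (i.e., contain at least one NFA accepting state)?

3

Start state of the DFA: {0}.
{0} --a--> ∅  [new]
{0} --b--> {1,2,3}  [new]
∅ --a--> ∅  [seen]
∅ --b--> ∅  [seen]
{1,2,3} --a--> {0,3}  [new]
{1,2,3} --b--> {1}  [new]
{0,3} --a--> ∅  [seen]
{0,3} --b--> {1,2,3}  [seen]
{1} --a--> {0}  [seen]
{1} --b--> ∅  [seen]
Reachable DFA states: {0}, ∅, {1,2,3}, {0,3}, {1}.
Accepting DFA states (contain an NFA accepting state): {0}, {1,2,3}, {0,3}.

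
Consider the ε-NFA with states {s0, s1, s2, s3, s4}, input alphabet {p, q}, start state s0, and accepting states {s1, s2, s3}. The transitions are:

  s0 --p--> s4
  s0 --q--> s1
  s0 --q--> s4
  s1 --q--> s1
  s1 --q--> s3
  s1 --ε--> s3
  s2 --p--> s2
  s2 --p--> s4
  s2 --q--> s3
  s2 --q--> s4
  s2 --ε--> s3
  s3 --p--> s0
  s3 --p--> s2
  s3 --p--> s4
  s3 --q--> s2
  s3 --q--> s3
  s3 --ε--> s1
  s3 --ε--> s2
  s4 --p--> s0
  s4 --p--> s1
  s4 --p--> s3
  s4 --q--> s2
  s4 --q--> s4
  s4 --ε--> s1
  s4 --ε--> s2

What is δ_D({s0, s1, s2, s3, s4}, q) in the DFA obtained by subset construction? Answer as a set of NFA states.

δ(s0,q) = {s1, s4}; δ(s1,q) = {s1, s3}; δ(s2,q) = {s3, s4}; δ(s3,q) = {s2, s3}; δ(s4,q) = {s2, s4}.
Union: {s1, s2, s3, s4}.

{s1, s2, s3, s4}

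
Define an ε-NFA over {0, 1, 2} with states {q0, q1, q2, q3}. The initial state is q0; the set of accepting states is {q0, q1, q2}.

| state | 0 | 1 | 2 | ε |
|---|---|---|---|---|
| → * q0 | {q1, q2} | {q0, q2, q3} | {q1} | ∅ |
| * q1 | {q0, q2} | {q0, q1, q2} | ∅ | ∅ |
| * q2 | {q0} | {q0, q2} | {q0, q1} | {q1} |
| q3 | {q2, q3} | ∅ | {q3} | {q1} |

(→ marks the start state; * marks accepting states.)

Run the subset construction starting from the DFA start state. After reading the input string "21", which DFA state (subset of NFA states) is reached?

{q0, q1, q2}

Start: {q0}.
δ(q0,2) = {q1}.
Union: {q1}.
After 2: {q1}.
δ(q1,1) = {q0, q1, q2}.
Union: {q0, q1, q2}.
After 1: {q0, q1, q2}.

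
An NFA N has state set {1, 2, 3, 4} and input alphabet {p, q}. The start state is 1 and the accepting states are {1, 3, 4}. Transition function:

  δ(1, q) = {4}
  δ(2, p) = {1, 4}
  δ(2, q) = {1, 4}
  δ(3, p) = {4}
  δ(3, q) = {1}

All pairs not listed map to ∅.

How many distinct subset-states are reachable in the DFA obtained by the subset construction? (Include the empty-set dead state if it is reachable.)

Start state of the DFA: {1}.
{1} --p--> ∅  [new]
{1} --q--> {4}  [new]
∅ --p--> ∅  [seen]
∅ --q--> ∅  [seen]
{4} --p--> ∅  [seen]
{4} --q--> ∅  [seen]
Reachable DFA states: {1}, ∅, {4}.

3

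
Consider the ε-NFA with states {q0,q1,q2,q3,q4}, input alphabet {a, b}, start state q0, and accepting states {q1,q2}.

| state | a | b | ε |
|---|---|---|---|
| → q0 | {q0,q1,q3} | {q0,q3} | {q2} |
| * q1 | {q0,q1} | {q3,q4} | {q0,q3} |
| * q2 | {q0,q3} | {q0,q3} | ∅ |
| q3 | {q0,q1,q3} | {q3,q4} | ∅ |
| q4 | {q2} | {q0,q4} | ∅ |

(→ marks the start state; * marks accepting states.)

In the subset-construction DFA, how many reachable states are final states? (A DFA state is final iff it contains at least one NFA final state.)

4

Start state of the DFA: {q0,q2} (ε-closure of the NFA start).
{q0,q2} --a--> {q0,q1,q2,q3}  [new]
{q0,q2} --b--> {q0,q2,q3}  [new]
{q0,q1,q2,q3} --a--> {q0,q1,q2,q3}  [seen]
{q0,q1,q2,q3} --b--> {q0,q2,q3,q4}  [new]
{q0,q2,q3} --a--> {q0,q1,q2,q3}  [seen]
{q0,q2,q3} --b--> {q0,q2,q3,q4}  [seen]
{q0,q2,q3,q4} --a--> {q0,q1,q2,q3}  [seen]
{q0,q2,q3,q4} --b--> {q0,q2,q3,q4}  [seen]
Reachable DFA states: {q0,q2}, {q0,q1,q2,q3}, {q0,q2,q3}, {q0,q2,q3,q4}.
Accepting DFA states (contain an NFA accepting state): {q0,q2}, {q0,q1,q2,q3}, {q0,q2,q3}, {q0,q2,q3,q4}.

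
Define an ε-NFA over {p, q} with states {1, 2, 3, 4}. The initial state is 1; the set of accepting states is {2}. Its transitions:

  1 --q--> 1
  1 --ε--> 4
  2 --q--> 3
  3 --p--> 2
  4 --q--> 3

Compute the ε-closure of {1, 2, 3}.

Begin with {1, 2, 3}.
1 →ε {4}; add 4.
ε-closure = {1, 2, 3, 4}.

{1, 2, 3, 4}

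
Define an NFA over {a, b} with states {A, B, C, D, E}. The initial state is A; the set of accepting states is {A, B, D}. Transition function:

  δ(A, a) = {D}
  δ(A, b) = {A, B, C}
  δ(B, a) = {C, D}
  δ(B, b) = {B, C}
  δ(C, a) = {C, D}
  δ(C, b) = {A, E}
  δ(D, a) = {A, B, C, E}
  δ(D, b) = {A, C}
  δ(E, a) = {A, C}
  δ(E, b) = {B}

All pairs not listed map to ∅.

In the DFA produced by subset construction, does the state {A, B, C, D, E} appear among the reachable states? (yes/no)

yes

Start state of the DFA: {A}.
{A} --a--> {D}  [new]
{A} --b--> {A, B, C}  [new]
{D} --a--> {A, B, C, E}  [new]
{D} --b--> {A, C}  [new]
{A, B, C} --a--> {C, D}  [new]
{A, B, C} --b--> {A, B, C, E}  [seen]
{A, B, C, E} --a--> {A, C, D}  [new]
{A, B, C, E} --b--> {A, B, C, E}  [seen]
{A, C} --a--> {C, D}  [seen]
{A, C} --b--> {A, B, C, E}  [seen]
{C, D} --a--> {A, B, C, D, E}  [new]
{C, D} --b--> {A, C, E}  [new]
{A, C, D} --a--> {A, B, C, D, E}  [seen]
{A, C, D} --b--> {A, B, C, E}  [seen]
{A, B, C, D, E} --a--> {A, B, C, D, E}  [seen]
{A, B, C, D, E} --b--> {A, B, C, E}  [seen]
{A, C, E} --a--> {A, C, D}  [seen]
{A, C, E} --b--> {A, B, C, E}  [seen]
Reachable DFA states: {A}, {D}, {A, B, C}, {A, B, C, E}, {A, C}, {C, D}, {A, C, D}, {A, B, C, D, E}, {A, C, E}.
{A, B, C, D, E} is among them.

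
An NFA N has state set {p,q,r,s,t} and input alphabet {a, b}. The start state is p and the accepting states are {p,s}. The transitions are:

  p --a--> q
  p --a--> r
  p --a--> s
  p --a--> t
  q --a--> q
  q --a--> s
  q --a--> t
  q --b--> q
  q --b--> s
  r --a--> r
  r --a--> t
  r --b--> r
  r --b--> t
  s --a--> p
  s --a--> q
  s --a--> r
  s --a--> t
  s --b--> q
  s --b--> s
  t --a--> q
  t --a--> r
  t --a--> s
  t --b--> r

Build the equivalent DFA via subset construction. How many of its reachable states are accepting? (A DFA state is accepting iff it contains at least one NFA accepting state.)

Start state of the DFA: {p}.
{p} --a--> {q,r,s,t}  [new]
{p} --b--> ∅  [new]
{q,r,s,t} --a--> {p,q,r,s,t}  [new]
{q,r,s,t} --b--> {q,r,s,t}  [seen]
∅ --a--> ∅  [seen]
∅ --b--> ∅  [seen]
{p,q,r,s,t} --a--> {p,q,r,s,t}  [seen]
{p,q,r,s,t} --b--> {q,r,s,t}  [seen]
Reachable DFA states: {p}, {q,r,s,t}, ∅, {p,q,r,s,t}.
Accepting DFA states (contain an NFA accepting state): {p}, {q,r,s,t}, {p,q,r,s,t}.

3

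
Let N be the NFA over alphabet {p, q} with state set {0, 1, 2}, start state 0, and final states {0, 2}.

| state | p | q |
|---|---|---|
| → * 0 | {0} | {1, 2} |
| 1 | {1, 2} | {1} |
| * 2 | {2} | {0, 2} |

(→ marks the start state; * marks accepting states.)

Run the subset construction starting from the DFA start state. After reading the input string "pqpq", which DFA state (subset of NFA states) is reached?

{0, 1, 2}

Start: {0}.
δ(0,p) = {0}.
Union: {0}.
After p: {0}.
δ(0,q) = {1, 2}.
Union: {1, 2}.
After q: {1, 2}.
δ(1,p) = {1, 2}; δ(2,p) = {2}.
Union: {1, 2}.
After p: {1, 2}.
δ(1,q) = {1}; δ(2,q) = {0, 2}.
Union: {0, 1, 2}.
After q: {0, 1, 2}.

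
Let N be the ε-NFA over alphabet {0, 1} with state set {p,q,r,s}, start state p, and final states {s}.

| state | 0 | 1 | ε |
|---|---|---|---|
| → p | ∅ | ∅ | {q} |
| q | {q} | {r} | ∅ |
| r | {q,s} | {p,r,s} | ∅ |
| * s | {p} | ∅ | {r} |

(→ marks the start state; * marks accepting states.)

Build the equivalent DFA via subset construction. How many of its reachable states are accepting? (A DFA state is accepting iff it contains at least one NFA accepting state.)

2

Start state of the DFA: {p,q} (ε-closure of the NFA start).
{p,q} --0--> {q}  [new]
{p,q} --1--> {r}  [new]
{q} --0--> {q}  [seen]
{q} --1--> {r}  [seen]
{r} --0--> {q,r,s}  [new]
{r} --1--> {p,q,r,s}  [new]
{q,r,s} --0--> {p,q,r,s}  [seen]
{q,r,s} --1--> {p,q,r,s}  [seen]
{p,q,r,s} --0--> {p,q,r,s}  [seen]
{p,q,r,s} --1--> {p,q,r,s}  [seen]
Reachable DFA states: {p,q}, {q}, {r}, {q,r,s}, {p,q,r,s}.
Accepting DFA states (contain an NFA accepting state): {q,r,s}, {p,q,r,s}.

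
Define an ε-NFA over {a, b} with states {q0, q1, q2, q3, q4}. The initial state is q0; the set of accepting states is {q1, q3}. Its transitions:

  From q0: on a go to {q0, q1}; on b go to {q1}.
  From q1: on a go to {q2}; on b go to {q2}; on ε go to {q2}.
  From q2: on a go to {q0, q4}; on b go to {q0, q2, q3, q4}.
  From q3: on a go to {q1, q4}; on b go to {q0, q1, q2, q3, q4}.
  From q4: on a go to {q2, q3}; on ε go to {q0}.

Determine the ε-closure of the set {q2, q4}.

Begin with {q2, q4}.
q4 →ε {q0}; add q0.
ε-closure = {q0, q2, q4}.

{q0, q2, q4}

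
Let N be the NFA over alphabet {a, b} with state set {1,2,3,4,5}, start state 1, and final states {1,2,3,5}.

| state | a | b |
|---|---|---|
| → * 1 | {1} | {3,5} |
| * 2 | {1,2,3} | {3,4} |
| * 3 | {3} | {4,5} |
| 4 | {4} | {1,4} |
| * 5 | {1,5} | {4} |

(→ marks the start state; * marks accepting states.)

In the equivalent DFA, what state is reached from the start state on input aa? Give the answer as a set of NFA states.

Start: {1}.
δ(1,a) = {1}.
Union: {1}.
After a: {1}.
δ(1,a) = {1}.
Union: {1}.
After a: {1}.

{1}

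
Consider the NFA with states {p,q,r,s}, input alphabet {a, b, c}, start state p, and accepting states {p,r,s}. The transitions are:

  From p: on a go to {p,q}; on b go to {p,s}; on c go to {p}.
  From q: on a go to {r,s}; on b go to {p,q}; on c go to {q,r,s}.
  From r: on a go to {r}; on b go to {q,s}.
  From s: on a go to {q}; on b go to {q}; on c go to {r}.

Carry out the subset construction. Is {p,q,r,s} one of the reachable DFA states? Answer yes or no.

yes

Start state of the DFA: {p}.
{p} --a--> {p,q}  [new]
{p} --b--> {p,s}  [new]
{p} --c--> {p}  [seen]
{p,q} --a--> {p,q,r,s}  [new]
{p,q} --b--> {p,q,s}  [new]
{p,q} --c--> {p,q,r,s}  [seen]
{p,s} --a--> {p,q}  [seen]
{p,s} --b--> {p,q,s}  [seen]
{p,s} --c--> {p,r}  [new]
{p,q,r,s} --a--> {p,q,r,s}  [seen]
{p,q,r,s} --b--> {p,q,s}  [seen]
{p,q,r,s} --c--> {p,q,r,s}  [seen]
{p,q,s} --a--> {p,q,r,s}  [seen]
{p,q,s} --b--> {p,q,s}  [seen]
{p,q,s} --c--> {p,q,r,s}  [seen]
{p,r} --a--> {p,q,r}  [new]
{p,r} --b--> {p,q,s}  [seen]
{p,r} --c--> {p}  [seen]
{p,q,r} --a--> {p,q,r,s}  [seen]
{p,q,r} --b--> {p,q,s}  [seen]
{p,q,r} --c--> {p,q,r,s}  [seen]
Reachable DFA states: {p}, {p,q}, {p,s}, {p,q,r,s}, {p,q,s}, {p,r}, {p,q,r}.
{p,q,r,s} is among them.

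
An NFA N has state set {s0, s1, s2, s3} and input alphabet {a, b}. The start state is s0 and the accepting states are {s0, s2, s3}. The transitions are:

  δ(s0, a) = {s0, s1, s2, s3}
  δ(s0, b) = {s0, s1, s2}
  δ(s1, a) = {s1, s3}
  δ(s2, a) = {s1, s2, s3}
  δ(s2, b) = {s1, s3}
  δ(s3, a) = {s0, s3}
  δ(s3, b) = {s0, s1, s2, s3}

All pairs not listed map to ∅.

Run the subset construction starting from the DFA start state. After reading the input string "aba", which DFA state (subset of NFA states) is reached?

Start: {s0}.
δ(s0,a) = {s0, s1, s2, s3}.
Union: {s0, s1, s2, s3}.
After a: {s0, s1, s2, s3}.
δ(s0,b) = {s0, s1, s2}; δ(s1,b) = ∅; δ(s2,b) = {s1, s3}; δ(s3,b) = {s0, s1, s2, s3}.
Union: {s0, s1, s2, s3}.
After b: {s0, s1, s2, s3}.
δ(s0,a) = {s0, s1, s2, s3}; δ(s1,a) = {s1, s3}; δ(s2,a) = {s1, s2, s3}; δ(s3,a) = {s0, s3}.
Union: {s0, s1, s2, s3}.
After a: {s0, s1, s2, s3}.

{s0, s1, s2, s3}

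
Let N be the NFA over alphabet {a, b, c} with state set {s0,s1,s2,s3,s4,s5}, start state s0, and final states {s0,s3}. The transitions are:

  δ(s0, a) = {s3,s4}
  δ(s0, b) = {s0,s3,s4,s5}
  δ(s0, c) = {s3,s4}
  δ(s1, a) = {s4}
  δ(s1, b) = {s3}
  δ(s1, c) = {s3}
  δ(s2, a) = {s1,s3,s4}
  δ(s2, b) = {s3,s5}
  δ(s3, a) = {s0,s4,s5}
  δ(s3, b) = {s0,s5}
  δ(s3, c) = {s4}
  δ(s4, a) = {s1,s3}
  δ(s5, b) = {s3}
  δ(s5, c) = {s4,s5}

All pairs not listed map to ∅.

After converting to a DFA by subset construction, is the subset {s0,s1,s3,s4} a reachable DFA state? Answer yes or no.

no

Start state of the DFA: {s0}.
{s0} --a--> {s3,s4}  [new]
{s0} --b--> {s0,s3,s4,s5}  [new]
{s0} --c--> {s3,s4}  [seen]
{s3,s4} --a--> {s0,s1,s3,s4,s5}  [new]
{s3,s4} --b--> {s0,s5}  [new]
{s3,s4} --c--> {s4}  [new]
{s0,s3,s4,s5} --a--> {s0,s1,s3,s4,s5}  [seen]
{s0,s3,s4,s5} --b--> {s0,s3,s4,s5}  [seen]
{s0,s3,s4,s5} --c--> {s3,s4,s5}  [new]
{s0,s1,s3,s4,s5} --a--> {s0,s1,s3,s4,s5}  [seen]
{s0,s1,s3,s4,s5} --b--> {s0,s3,s4,s5}  [seen]
{s0,s1,s3,s4,s5} --c--> {s3,s4,s5}  [seen]
{s0,s5} --a--> {s3,s4}  [seen]
{s0,s5} --b--> {s0,s3,s4,s5}  [seen]
{s0,s5} --c--> {s3,s4,s5}  [seen]
{s4} --a--> {s1,s3}  [new]
{s4} --b--> ∅  [new]
{s4} --c--> ∅  [seen]
{s3,s4,s5} --a--> {s0,s1,s3,s4,s5}  [seen]
{s3,s4,s5} --b--> {s0,s3,s5}  [new]
{s3,s4,s5} --c--> {s4,s5}  [new]
{s1,s3} --a--> {s0,s4,s5}  [new]
{s1,s3} --b--> {s0,s3,s5}  [seen]
{s1,s3} --c--> {s3,s4}  [seen]
∅ --a--> ∅  [seen]
∅ --b--> ∅  [seen]
∅ --c--> ∅  [seen]
{s0,s3,s5} --a--> {s0,s3,s4,s5}  [seen]
{s0,s3,s5} --b--> {s0,s3,s4,s5}  [seen]
{s0,s3,s5} --c--> {s3,s4,s5}  [seen]
{s4,s5} --a--> {s1,s3}  [seen]
{s4,s5} --b--> {s3}  [new]
{s4,s5} --c--> {s4,s5}  [seen]
{s0,s4,s5} --a--> {s1,s3,s4}  [new]
{s0,s4,s5} --b--> {s0,s3,s4,s5}  [seen]
{s0,s4,s5} --c--> {s3,s4,s5}  [seen]
{s3} --a--> {s0,s4,s5}  [seen]
{s3} --b--> {s0,s5}  [seen]
{s3} --c--> {s4}  [seen]
{s1,s3,s4} --a--> {s0,s1,s3,s4,s5}  [seen]
{s1,s3,s4} --b--> {s0,s3,s5}  [seen]
{s1,s3,s4} --c--> {s3,s4}  [seen]
Reachable DFA states: {s0}, {s3,s4}, {s0,s3,s4,s5}, {s0,s1,s3,s4,s5}, {s0,s5}, {s4}, {s3,s4,s5}, {s1,s3}, ∅, {s0,s3,s5}, {s4,s5}, {s0,s4,s5}, {s3}, {s1,s3,s4}.
{s0,s1,s3,s4} is not among them.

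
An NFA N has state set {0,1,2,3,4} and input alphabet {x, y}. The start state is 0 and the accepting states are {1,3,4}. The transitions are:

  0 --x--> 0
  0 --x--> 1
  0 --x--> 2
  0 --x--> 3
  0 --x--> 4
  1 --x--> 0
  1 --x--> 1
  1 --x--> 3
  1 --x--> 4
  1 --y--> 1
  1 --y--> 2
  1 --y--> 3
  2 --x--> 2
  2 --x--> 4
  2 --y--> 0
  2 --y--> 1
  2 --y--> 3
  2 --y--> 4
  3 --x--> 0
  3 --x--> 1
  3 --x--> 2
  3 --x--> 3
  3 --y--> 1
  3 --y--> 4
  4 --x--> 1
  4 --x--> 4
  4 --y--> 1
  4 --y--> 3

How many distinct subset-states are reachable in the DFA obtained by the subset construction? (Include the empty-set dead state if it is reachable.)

Start state of the DFA: {0}.
{0} --x--> {0,1,2,3,4}  [new]
{0} --y--> ∅  [new]
{0,1,2,3,4} --x--> {0,1,2,3,4}  [seen]
{0,1,2,3,4} --y--> {0,1,2,3,4}  [seen]
∅ --x--> ∅  [seen]
∅ --y--> ∅  [seen]
Reachable DFA states: {0}, {0,1,2,3,4}, ∅.

3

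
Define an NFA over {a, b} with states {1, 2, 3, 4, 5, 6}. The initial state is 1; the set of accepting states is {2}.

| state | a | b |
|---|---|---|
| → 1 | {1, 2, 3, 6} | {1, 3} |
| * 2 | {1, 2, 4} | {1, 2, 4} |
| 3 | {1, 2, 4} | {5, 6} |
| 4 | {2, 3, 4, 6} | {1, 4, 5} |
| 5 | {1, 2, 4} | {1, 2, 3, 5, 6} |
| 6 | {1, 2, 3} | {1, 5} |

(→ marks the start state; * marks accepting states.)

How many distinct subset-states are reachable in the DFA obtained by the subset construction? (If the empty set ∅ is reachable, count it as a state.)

Start state of the DFA: {1}.
{1} --a--> {1, 2, 3, 6}  [new]
{1} --b--> {1, 3}  [new]
{1, 2, 3, 6} --a--> {1, 2, 3, 4, 6}  [new]
{1, 2, 3, 6} --b--> {1, 2, 3, 4, 5, 6}  [new]
{1, 3} --a--> {1, 2, 3, 4, 6}  [seen]
{1, 3} --b--> {1, 3, 5, 6}  [new]
{1, 2, 3, 4, 6} --a--> {1, 2, 3, 4, 6}  [seen]
{1, 2, 3, 4, 6} --b--> {1, 2, 3, 4, 5, 6}  [seen]
{1, 2, 3, 4, 5, 6} --a--> {1, 2, 3, 4, 6}  [seen]
{1, 2, 3, 4, 5, 6} --b--> {1, 2, 3, 4, 5, 6}  [seen]
{1, 3, 5, 6} --a--> {1, 2, 3, 4, 6}  [seen]
{1, 3, 5, 6} --b--> {1, 2, 3, 5, 6}  [new]
{1, 2, 3, 5, 6} --a--> {1, 2, 3, 4, 6}  [seen]
{1, 2, 3, 5, 6} --b--> {1, 2, 3, 4, 5, 6}  [seen]
Reachable DFA states: {1}, {1, 2, 3, 6}, {1, 3}, {1, 2, 3, 4, 6}, {1, 2, 3, 4, 5, 6}, {1, 3, 5, 6}, {1, 2, 3, 5, 6}.

7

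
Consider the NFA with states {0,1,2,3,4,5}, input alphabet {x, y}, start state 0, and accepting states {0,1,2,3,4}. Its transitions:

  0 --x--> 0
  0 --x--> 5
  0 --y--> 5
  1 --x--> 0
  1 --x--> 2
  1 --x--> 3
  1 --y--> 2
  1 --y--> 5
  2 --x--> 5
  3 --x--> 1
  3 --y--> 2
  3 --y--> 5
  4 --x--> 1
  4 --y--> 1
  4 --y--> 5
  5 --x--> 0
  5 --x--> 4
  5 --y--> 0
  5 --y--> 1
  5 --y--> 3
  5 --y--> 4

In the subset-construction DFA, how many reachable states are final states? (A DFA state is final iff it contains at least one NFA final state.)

Start state of the DFA: {0}.
{0} --x--> {0,5}  [new]
{0} --y--> {5}  [new]
{0,5} --x--> {0,4,5}  [new]
{0,5} --y--> {0,1,3,4,5}  [new]
{5} --x--> {0,4}  [new]
{5} --y--> {0,1,3,4}  [new]
{0,4,5} --x--> {0,1,4,5}  [new]
{0,4,5} --y--> {0,1,3,4,5}  [seen]
{0,1,3,4,5} --x--> {0,1,2,3,4,5}  [new]
{0,1,3,4,5} --y--> {0,1,2,3,4,5}  [seen]
{0,4} --x--> {0,1,5}  [new]
{0,4} --y--> {1,5}  [new]
{0,1,3,4} --x--> {0,1,2,3,5}  [new]
{0,1,3,4} --y--> {1,2,5}  [new]
{0,1,4,5} --x--> {0,1,2,3,4,5}  [seen]
{0,1,4,5} --y--> {0,1,2,3,4,5}  [seen]
{0,1,2,3,4,5} --x--> {0,1,2,3,4,5}  [seen]
{0,1,2,3,4,5} --y--> {0,1,2,3,4,5}  [seen]
{0,1,5} --x--> {0,2,3,4,5}  [new]
{0,1,5} --y--> {0,1,2,3,4,5}  [seen]
{1,5} --x--> {0,2,3,4}  [new]
{1,5} --y--> {0,1,2,3,4,5}  [seen]
{0,1,2,3,5} --x--> {0,1,2,3,4,5}  [seen]
{0,1,2,3,5} --y--> {0,1,2,3,4,5}  [seen]
{1,2,5} --x--> {0,2,3,4,5}  [seen]
{1,2,5} --y--> {0,1,2,3,4,5}  [seen]
{0,2,3,4,5} --x--> {0,1,4,5}  [seen]
{0,2,3,4,5} --y--> {0,1,2,3,4,5}  [seen]
{0,2,3,4} --x--> {0,1,5}  [seen]
{0,2,3,4} --y--> {1,2,5}  [seen]
Reachable DFA states: {0}, {0,5}, {5}, {0,4,5}, {0,1,3,4,5}, {0,4}, {0,1,3,4}, {0,1,4,5}, {0,1,2,3,4,5}, {0,1,5}, {1,5}, {0,1,2,3,5}, {1,2,5}, {0,2,3,4,5}, {0,2,3,4}.
Accepting DFA states (contain an NFA accepting state): {0}, {0,5}, {0,4,5}, {0,1,3,4,5}, {0,4}, {0,1,3,4}, {0,1,4,5}, {0,1,2,3,4,5}, {0,1,5}, {1,5}, {0,1,2,3,5}, {1,2,5}, {0,2,3,4,5}, {0,2,3,4}.

14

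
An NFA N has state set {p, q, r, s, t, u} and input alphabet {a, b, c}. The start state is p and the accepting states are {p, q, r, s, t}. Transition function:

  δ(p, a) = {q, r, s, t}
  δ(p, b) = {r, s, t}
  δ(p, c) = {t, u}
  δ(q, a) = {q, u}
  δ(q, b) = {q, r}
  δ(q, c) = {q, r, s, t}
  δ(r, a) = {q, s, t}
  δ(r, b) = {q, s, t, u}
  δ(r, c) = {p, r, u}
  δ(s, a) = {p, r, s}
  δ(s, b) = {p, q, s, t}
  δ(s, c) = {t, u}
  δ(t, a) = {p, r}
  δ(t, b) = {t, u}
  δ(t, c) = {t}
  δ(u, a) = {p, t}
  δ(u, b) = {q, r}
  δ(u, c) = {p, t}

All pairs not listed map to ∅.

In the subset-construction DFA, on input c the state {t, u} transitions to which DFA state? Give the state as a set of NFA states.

δ(t,c) = {t}; δ(u,c) = {p, t}.
Union: {p, t}.

{p, t}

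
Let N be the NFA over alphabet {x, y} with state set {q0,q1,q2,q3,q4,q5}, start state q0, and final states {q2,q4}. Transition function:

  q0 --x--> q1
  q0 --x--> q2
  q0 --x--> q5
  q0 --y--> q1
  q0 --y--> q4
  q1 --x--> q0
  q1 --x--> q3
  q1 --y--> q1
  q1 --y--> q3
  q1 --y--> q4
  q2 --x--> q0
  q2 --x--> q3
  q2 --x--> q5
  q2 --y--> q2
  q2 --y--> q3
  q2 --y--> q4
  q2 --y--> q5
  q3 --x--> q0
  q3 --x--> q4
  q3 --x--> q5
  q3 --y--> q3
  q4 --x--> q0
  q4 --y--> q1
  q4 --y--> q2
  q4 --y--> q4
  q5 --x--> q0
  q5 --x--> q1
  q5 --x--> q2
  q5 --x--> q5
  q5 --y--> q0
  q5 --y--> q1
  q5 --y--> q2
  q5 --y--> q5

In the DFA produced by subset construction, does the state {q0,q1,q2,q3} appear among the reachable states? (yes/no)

Start state of the DFA: {q0}.
{q0} --x--> {q1,q2,q5}  [new]
{q0} --y--> {q1,q4}  [new]
{q1,q2,q5} --x--> {q0,q1,q2,q3,q5}  [new]
{q1,q2,q5} --y--> {q0,q1,q2,q3,q4,q5}  [new]
{q1,q4} --x--> {q0,q3}  [new]
{q1,q4} --y--> {q1,q2,q3,q4}  [new]
{q0,q1,q2,q3,q5} --x--> {q0,q1,q2,q3,q4,q5}  [seen]
{q0,q1,q2,q3,q5} --y--> {q0,q1,q2,q3,q4,q5}  [seen]
{q0,q1,q2,q3,q4,q5} --x--> {q0,q1,q2,q3,q4,q5}  [seen]
{q0,q1,q2,q3,q4,q5} --y--> {q0,q1,q2,q3,q4,q5}  [seen]
{q0,q3} --x--> {q0,q1,q2,q4,q5}  [new]
{q0,q3} --y--> {q1,q3,q4}  [new]
{q1,q2,q3,q4} --x--> {q0,q3,q4,q5}  [new]
{q1,q2,q3,q4} --y--> {q1,q2,q3,q4,q5}  [new]
{q0,q1,q2,q4,q5} --x--> {q0,q1,q2,q3,q5}  [seen]
{q0,q1,q2,q4,q5} --y--> {q0,q1,q2,q3,q4,q5}  [seen]
{q1,q3,q4} --x--> {q0,q3,q4,q5}  [seen]
{q1,q3,q4} --y--> {q1,q2,q3,q4}  [seen]
{q0,q3,q4,q5} --x--> {q0,q1,q2,q4,q5}  [seen]
{q0,q3,q4,q5} --y--> {q0,q1,q2,q3,q4,q5}  [seen]
{q1,q2,q3,q4,q5} --x--> {q0,q1,q2,q3,q4,q5}  [seen]
{q1,q2,q3,q4,q5} --y--> {q0,q1,q2,q3,q4,q5}  [seen]
Reachable DFA states: {q0}, {q1,q2,q5}, {q1,q4}, {q0,q1,q2,q3,q5}, {q0,q1,q2,q3,q4,q5}, {q0,q3}, {q1,q2,q3,q4}, {q0,q1,q2,q4,q5}, {q1,q3,q4}, {q0,q3,q4,q5}, {q1,q2,q3,q4,q5}.
{q0,q1,q2,q3} is not among them.

no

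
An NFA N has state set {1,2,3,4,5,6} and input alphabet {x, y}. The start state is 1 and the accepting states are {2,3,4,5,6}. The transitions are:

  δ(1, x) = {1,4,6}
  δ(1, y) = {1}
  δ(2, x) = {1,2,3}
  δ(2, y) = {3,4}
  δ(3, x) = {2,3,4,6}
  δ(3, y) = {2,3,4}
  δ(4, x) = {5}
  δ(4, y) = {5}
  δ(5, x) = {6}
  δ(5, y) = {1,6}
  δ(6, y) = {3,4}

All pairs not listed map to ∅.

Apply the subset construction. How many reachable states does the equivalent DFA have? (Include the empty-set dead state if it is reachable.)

Start state of the DFA: {1}.
{1} --x--> {1,4,6}  [new]
{1} --y--> {1}  [seen]
{1,4,6} --x--> {1,4,5,6}  [new]
{1,4,6} --y--> {1,3,4,5}  [new]
{1,4,5,6} --x--> {1,4,5,6}  [seen]
{1,4,5,6} --y--> {1,3,4,5,6}  [new]
{1,3,4,5} --x--> {1,2,3,4,5,6}  [new]
{1,3,4,5} --y--> {1,2,3,4,5,6}  [seen]
{1,3,4,5,6} --x--> {1,2,3,4,5,6}  [seen]
{1,3,4,5,6} --y--> {1,2,3,4,5,6}  [seen]
{1,2,3,4,5,6} --x--> {1,2,3,4,5,6}  [seen]
{1,2,3,4,5,6} --y--> {1,2,3,4,5,6}  [seen]
Reachable DFA states: {1}, {1,4,6}, {1,4,5,6}, {1,3,4,5}, {1,3,4,5,6}, {1,2,3,4,5,6}.

6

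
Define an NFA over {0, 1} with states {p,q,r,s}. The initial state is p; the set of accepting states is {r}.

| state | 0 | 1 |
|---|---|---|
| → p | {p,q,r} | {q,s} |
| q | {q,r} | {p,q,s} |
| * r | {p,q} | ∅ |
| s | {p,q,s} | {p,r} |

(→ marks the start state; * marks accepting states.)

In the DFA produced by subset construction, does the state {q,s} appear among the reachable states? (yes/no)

yes

Start state of the DFA: {p}.
{p} --0--> {p,q,r}  [new]
{p} --1--> {q,s}  [new]
{p,q,r} --0--> {p,q,r}  [seen]
{p,q,r} --1--> {p,q,s}  [new]
{q,s} --0--> {p,q,r,s}  [new]
{q,s} --1--> {p,q,r,s}  [seen]
{p,q,s} --0--> {p,q,r,s}  [seen]
{p,q,s} --1--> {p,q,r,s}  [seen]
{p,q,r,s} --0--> {p,q,r,s}  [seen]
{p,q,r,s} --1--> {p,q,r,s}  [seen]
Reachable DFA states: {p}, {p,q,r}, {q,s}, {p,q,s}, {p,q,r,s}.
{q,s} is among them.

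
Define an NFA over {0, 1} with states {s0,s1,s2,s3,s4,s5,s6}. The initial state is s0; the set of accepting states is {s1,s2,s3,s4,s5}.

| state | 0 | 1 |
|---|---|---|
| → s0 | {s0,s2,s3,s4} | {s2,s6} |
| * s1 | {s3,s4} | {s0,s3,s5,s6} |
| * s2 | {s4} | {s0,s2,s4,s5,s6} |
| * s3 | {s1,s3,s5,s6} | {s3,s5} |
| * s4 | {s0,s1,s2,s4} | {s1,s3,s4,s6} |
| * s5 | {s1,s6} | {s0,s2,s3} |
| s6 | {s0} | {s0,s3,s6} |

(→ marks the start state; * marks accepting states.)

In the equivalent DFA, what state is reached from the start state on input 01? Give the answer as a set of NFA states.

{s0,s1,s2,s3,s4,s5,s6}

Start: {s0}.
δ(s0,0) = {s0,s2,s3,s4}.
Union: {s0,s2,s3,s4}.
After 0: {s0,s2,s3,s4}.
δ(s0,1) = {s2,s6}; δ(s2,1) = {s0,s2,s4,s5,s6}; δ(s3,1) = {s3,s5}; δ(s4,1) = {s1,s3,s4,s6}.
Union: {s0,s1,s2,s3,s4,s5,s6}.
After 1: {s0,s1,s2,s3,s4,s5,s6}.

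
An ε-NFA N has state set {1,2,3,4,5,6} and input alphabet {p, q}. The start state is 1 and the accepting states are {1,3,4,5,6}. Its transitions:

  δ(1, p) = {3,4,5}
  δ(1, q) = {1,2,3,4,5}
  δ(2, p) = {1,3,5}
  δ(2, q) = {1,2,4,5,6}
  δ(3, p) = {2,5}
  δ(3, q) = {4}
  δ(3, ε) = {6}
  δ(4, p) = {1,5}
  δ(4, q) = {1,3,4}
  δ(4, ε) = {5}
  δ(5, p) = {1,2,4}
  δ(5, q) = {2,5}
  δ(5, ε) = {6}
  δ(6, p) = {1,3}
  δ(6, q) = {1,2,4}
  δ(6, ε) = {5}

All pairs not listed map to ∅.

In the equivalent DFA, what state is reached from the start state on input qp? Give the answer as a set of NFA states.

{1,2,3,4,5,6}

Start: {1}.
δ(1,q) = {1,2,3,4,5}.
Union: {1,2,3,4,5}.
ε-closure gives {1,2,3,4,5,6}.
After q: {1,2,3,4,5,6}.
δ(1,p) = {3,4,5}; δ(2,p) = {1,3,5}; δ(3,p) = {2,5}; δ(4,p) = {1,5}; δ(5,p) = {1,2,4}; δ(6,p) = {1,3}.
Union: {1,2,3,4,5}.
ε-closure gives {1,2,3,4,5,6}.
After p: {1,2,3,4,5,6}.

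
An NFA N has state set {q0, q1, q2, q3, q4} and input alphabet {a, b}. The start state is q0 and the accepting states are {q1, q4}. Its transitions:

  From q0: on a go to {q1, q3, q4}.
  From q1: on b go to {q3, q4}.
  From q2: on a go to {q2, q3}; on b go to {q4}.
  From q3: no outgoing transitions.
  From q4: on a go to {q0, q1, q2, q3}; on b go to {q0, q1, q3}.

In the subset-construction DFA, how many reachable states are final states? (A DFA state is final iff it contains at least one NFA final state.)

7

Start state of the DFA: {q0}.
{q0} --a--> {q1, q3, q4}  [new]
{q0} --b--> ∅  [new]
{q1, q3, q4} --a--> {q0, q1, q2, q3}  [new]
{q1, q3, q4} --b--> {q0, q1, q3, q4}  [new]
∅ --a--> ∅  [seen]
∅ --b--> ∅  [seen]
{q0, q1, q2, q3} --a--> {q1, q2, q3, q4}  [new]
{q0, q1, q2, q3} --b--> {q3, q4}  [new]
{q0, q1, q3, q4} --a--> {q0, q1, q2, q3, q4}  [new]
{q0, q1, q3, q4} --b--> {q0, q1, q3, q4}  [seen]
{q1, q2, q3, q4} --a--> {q0, q1, q2, q3}  [seen]
{q1, q2, q3, q4} --b--> {q0, q1, q3, q4}  [seen]
{q3, q4} --a--> {q0, q1, q2, q3}  [seen]
{q3, q4} --b--> {q0, q1, q3}  [new]
{q0, q1, q2, q3, q4} --a--> {q0, q1, q2, q3, q4}  [seen]
{q0, q1, q2, q3, q4} --b--> {q0, q1, q3, q4}  [seen]
{q0, q1, q3} --a--> {q1, q3, q4}  [seen]
{q0, q1, q3} --b--> {q3, q4}  [seen]
Reachable DFA states: {q0}, {q1, q3, q4}, ∅, {q0, q1, q2, q3}, {q0, q1, q3, q4}, {q1, q2, q3, q4}, {q3, q4}, {q0, q1, q2, q3, q4}, {q0, q1, q3}.
Accepting DFA states (contain an NFA accepting state): {q1, q3, q4}, {q0, q1, q2, q3}, {q0, q1, q3, q4}, {q1, q2, q3, q4}, {q3, q4}, {q0, q1, q2, q3, q4}, {q0, q1, q3}.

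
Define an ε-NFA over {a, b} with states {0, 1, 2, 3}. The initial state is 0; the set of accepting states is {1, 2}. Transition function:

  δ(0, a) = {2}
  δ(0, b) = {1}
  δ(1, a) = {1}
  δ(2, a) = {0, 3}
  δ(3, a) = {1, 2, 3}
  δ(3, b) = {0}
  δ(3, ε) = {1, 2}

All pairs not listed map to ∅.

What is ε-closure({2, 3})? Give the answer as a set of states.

{1, 2, 3}

Begin with {2, 3}.
3 →ε {1, 2}; add 1.
ε-closure = {1, 2, 3}.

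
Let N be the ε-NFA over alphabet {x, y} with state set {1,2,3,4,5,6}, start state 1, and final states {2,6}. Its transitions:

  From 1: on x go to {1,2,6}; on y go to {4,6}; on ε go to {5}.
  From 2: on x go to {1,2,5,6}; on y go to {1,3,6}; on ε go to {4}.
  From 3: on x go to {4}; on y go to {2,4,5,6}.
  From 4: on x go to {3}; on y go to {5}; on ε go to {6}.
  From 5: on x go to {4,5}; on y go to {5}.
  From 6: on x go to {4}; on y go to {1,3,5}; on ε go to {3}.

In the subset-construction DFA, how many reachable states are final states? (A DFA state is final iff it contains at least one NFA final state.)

Start state of the DFA: {1,5} (ε-closure of the NFA start).
{1,5} --x--> {1,2,3,4,5,6}  [new]
{1,5} --y--> {3,4,5,6}  [new]
{1,2,3,4,5,6} --x--> {1,2,3,4,5,6}  [seen]
{1,2,3,4,5,6} --y--> {1,2,3,4,5,6}  [seen]
{3,4,5,6} --x--> {3,4,5,6}  [seen]
{3,4,5,6} --y--> {1,2,3,4,5,6}  [seen]
Reachable DFA states: {1,5}, {1,2,3,4,5,6}, {3,4,5,6}.
Accepting DFA states (contain an NFA accepting state): {1,2,3,4,5,6}, {3,4,5,6}.

2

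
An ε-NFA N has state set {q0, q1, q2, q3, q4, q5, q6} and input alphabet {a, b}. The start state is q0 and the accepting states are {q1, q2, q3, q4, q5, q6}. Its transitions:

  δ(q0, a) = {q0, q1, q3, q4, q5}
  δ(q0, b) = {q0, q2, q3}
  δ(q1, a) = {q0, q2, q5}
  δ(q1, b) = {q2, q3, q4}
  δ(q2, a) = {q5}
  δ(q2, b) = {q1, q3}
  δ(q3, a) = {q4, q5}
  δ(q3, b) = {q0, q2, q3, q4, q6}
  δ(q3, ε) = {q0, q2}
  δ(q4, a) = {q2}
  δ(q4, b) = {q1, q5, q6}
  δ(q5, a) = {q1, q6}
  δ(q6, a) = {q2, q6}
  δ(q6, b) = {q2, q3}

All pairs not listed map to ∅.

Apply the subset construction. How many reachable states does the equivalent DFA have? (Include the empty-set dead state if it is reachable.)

5

Start state of the DFA: {q0} (ε-closure of the NFA start).
{q0} --a--> {q0, q1, q2, q3, q4, q5}  [new]
{q0} --b--> {q0, q2, q3}  [new]
{q0, q1, q2, q3, q4, q5} --a--> {q0, q1, q2, q3, q4, q5, q6}  [new]
{q0, q1, q2, q3, q4, q5} --b--> {q0, q1, q2, q3, q4, q5, q6}  [seen]
{q0, q2, q3} --a--> {q0, q1, q2, q3, q4, q5}  [seen]
{q0, q2, q3} --b--> {q0, q1, q2, q3, q4, q6}  [new]
{q0, q1, q2, q3, q4, q5, q6} --a--> {q0, q1, q2, q3, q4, q5, q6}  [seen]
{q0, q1, q2, q3, q4, q5, q6} --b--> {q0, q1, q2, q3, q4, q5, q6}  [seen]
{q0, q1, q2, q3, q4, q6} --a--> {q0, q1, q2, q3, q4, q5, q6}  [seen]
{q0, q1, q2, q3, q4, q6} --b--> {q0, q1, q2, q3, q4, q5, q6}  [seen]
Reachable DFA states: {q0}, {q0, q1, q2, q3, q4, q5}, {q0, q2, q3}, {q0, q1, q2, q3, q4, q5, q6}, {q0, q1, q2, q3, q4, q6}.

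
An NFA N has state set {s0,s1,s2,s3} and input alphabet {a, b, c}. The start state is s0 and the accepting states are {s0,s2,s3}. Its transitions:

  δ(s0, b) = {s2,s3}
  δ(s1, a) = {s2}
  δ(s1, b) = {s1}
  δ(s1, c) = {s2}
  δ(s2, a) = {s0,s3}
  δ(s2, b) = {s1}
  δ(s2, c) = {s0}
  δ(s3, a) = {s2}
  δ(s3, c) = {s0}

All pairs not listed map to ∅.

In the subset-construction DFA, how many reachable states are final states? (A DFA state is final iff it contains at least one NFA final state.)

Start state of the DFA: {s0}.
{s0} --a--> ∅  [new]
{s0} --b--> {s2,s3}  [new]
{s0} --c--> ∅  [seen]
∅ --a--> ∅  [seen]
∅ --b--> ∅  [seen]
∅ --c--> ∅  [seen]
{s2,s3} --a--> {s0,s2,s3}  [new]
{s2,s3} --b--> {s1}  [new]
{s2,s3} --c--> {s0}  [seen]
{s0,s2,s3} --a--> {s0,s2,s3}  [seen]
{s0,s2,s3} --b--> {s1,s2,s3}  [new]
{s0,s2,s3} --c--> {s0}  [seen]
{s1} --a--> {s2}  [new]
{s1} --b--> {s1}  [seen]
{s1} --c--> {s2}  [seen]
{s1,s2,s3} --a--> {s0,s2,s3}  [seen]
{s1,s2,s3} --b--> {s1}  [seen]
{s1,s2,s3} --c--> {s0,s2}  [new]
{s2} --a--> {s0,s3}  [new]
{s2} --b--> {s1}  [seen]
{s2} --c--> {s0}  [seen]
{s0,s2} --a--> {s0,s3}  [seen]
{s0,s2} --b--> {s1,s2,s3}  [seen]
{s0,s2} --c--> {s0}  [seen]
{s0,s3} --a--> {s2}  [seen]
{s0,s3} --b--> {s2,s3}  [seen]
{s0,s3} --c--> {s0}  [seen]
Reachable DFA states: {s0}, ∅, {s2,s3}, {s0,s2,s3}, {s1}, {s1,s2,s3}, {s2}, {s0,s2}, {s0,s3}.
Accepting DFA states (contain an NFA accepting state): {s0}, {s2,s3}, {s0,s2,s3}, {s1,s2,s3}, {s2}, {s0,s2}, {s0,s3}.

7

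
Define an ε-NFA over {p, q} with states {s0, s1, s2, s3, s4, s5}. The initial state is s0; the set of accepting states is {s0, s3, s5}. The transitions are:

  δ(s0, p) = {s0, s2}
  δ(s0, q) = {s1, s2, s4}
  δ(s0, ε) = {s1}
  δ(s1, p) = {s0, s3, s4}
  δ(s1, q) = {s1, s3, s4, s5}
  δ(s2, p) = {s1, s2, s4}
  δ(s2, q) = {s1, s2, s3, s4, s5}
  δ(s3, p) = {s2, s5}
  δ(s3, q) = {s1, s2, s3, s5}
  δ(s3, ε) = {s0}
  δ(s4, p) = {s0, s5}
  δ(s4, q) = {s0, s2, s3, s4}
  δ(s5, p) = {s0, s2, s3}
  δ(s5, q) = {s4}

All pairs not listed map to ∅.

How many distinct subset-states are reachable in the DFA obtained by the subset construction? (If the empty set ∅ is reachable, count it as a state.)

3

Start state of the DFA: {s0, s1} (ε-closure of the NFA start).
{s0, s1} --p--> {s0, s1, s2, s3, s4}  [new]
{s0, s1} --q--> {s0, s1, s2, s3, s4, s5}  [new]
{s0, s1, s2, s3, s4} --p--> {s0, s1, s2, s3, s4, s5}  [seen]
{s0, s1, s2, s3, s4} --q--> {s0, s1, s2, s3, s4, s5}  [seen]
{s0, s1, s2, s3, s4, s5} --p--> {s0, s1, s2, s3, s4, s5}  [seen]
{s0, s1, s2, s3, s4, s5} --q--> {s0, s1, s2, s3, s4, s5}  [seen]
Reachable DFA states: {s0, s1}, {s0, s1, s2, s3, s4}, {s0, s1, s2, s3, s4, s5}.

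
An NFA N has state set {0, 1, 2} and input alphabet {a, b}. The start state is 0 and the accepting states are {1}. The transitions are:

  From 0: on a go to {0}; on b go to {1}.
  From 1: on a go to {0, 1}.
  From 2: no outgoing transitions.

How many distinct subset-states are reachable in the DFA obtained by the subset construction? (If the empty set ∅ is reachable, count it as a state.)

Start state of the DFA: {0}.
{0} --a--> {0}  [seen]
{0} --b--> {1}  [new]
{1} --a--> {0, 1}  [new]
{1} --b--> ∅  [new]
{0, 1} --a--> {0, 1}  [seen]
{0, 1} --b--> {1}  [seen]
∅ --a--> ∅  [seen]
∅ --b--> ∅  [seen]
Reachable DFA states: {0}, {1}, {0, 1}, ∅.

4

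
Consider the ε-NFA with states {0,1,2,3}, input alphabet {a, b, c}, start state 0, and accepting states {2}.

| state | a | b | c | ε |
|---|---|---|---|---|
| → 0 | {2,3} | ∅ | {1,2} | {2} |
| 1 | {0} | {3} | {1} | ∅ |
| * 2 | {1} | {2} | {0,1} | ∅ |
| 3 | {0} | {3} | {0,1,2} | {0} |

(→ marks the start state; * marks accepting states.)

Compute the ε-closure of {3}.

Begin with {3}.
3 →ε {0}; add 0.
0 →ε {2}; add 2.
ε-closure = {0,2,3}.

{0,2,3}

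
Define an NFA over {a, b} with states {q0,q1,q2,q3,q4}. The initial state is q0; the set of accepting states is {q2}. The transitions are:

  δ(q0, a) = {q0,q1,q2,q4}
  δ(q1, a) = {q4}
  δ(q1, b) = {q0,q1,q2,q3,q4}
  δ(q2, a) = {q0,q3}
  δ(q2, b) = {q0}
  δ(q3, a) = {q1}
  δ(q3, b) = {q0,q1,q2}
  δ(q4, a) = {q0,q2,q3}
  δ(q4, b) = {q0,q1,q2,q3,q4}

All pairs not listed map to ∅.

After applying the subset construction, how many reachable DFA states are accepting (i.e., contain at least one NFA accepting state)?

2

Start state of the DFA: {q0}.
{q0} --a--> {q0,q1,q2,q4}  [new]
{q0} --b--> ∅  [new]
{q0,q1,q2,q4} --a--> {q0,q1,q2,q3,q4}  [new]
{q0,q1,q2,q4} --b--> {q0,q1,q2,q3,q4}  [seen]
∅ --a--> ∅  [seen]
∅ --b--> ∅  [seen]
{q0,q1,q2,q3,q4} --a--> {q0,q1,q2,q3,q4}  [seen]
{q0,q1,q2,q3,q4} --b--> {q0,q1,q2,q3,q4}  [seen]
Reachable DFA states: {q0}, {q0,q1,q2,q4}, ∅, {q0,q1,q2,q3,q4}.
Accepting DFA states (contain an NFA accepting state): {q0,q1,q2,q4}, {q0,q1,q2,q3,q4}.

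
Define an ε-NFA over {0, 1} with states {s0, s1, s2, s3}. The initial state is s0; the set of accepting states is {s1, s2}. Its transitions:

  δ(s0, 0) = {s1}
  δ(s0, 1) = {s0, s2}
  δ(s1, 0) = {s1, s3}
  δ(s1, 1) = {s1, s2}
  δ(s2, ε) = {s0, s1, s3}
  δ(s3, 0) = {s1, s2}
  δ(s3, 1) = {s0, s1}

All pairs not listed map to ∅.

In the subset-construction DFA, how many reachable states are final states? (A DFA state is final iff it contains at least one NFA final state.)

Start state of the DFA: {s0} (ε-closure of the NFA start).
{s0} --0--> {s1}  [new]
{s0} --1--> {s0, s1, s2, s3}  [new]
{s1} --0--> {s1, s3}  [new]
{s1} --1--> {s0, s1, s2, s3}  [seen]
{s0, s1, s2, s3} --0--> {s0, s1, s2, s3}  [seen]
{s0, s1, s2, s3} --1--> {s0, s1, s2, s3}  [seen]
{s1, s3} --0--> {s0, s1, s2, s3}  [seen]
{s1, s3} --1--> {s0, s1, s2, s3}  [seen]
Reachable DFA states: {s0}, {s1}, {s0, s1, s2, s3}, {s1, s3}.
Accepting DFA states (contain an NFA accepting state): {s1}, {s0, s1, s2, s3}, {s1, s3}.

3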